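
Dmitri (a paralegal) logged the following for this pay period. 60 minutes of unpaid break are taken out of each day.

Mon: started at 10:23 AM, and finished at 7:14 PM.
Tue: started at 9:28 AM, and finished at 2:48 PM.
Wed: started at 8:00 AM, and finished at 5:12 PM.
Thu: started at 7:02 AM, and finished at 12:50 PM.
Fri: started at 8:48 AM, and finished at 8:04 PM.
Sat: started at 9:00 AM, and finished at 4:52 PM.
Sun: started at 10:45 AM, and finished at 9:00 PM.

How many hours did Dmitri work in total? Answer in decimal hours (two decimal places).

Mon: 10:23 AM–7:14 PM = 8 h 51 min; less 60 min break → 7 h 51 min
Tue: 9:28 AM–2:48 PM = 5 h 20 min; less 60 min break → 4 h 20 min
Wed: 8:00 AM–5:12 PM = 9 h 12 min; less 60 min break → 8 h 12 min
Thu: 7:02 AM–12:50 PM = 5 h 48 min; less 60 min break → 4 h 48 min
Fri: 8:48 AM–8:04 PM = 11 h 16 min; less 60 min break → 10 h 16 min
Sat: 9:00 AM–4:52 PM = 7 h 52 min; less 60 min break → 6 h 52 min
Sun: 10:45 AM–9:00 PM = 10 h 15 min; less 60 min break → 9 h 15 min
Total: 7 h 51 min + 4 h 20 min + 8 h 12 min + 4 h 48 min + 10 h 16 min + 6 h 52 min + 9 h 15 min = 51 h 34 min.

51.57 hours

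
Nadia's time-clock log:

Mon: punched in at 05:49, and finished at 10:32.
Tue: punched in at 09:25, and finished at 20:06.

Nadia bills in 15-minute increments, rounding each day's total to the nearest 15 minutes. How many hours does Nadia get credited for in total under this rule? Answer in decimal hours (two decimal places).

15.50 hours

Mon: 05:49–10:32 = 4 h 43 min → rounds to 4 h 45 min
Tue: 09:25–20:06 = 10 h 41 min → rounds to 10 h 45 min
Total credited: 15 h 30 min.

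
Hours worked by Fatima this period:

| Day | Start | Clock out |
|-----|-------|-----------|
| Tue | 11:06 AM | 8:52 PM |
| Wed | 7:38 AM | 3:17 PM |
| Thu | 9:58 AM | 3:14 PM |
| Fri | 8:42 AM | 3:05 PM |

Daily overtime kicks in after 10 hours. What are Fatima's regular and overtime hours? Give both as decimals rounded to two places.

Tue: 11:06 AM–8:52 PM = 9 h 46 min
Wed: 7:38 AM–3:17 PM = 7 h 39 min
Thu: 9:58 AM–3:14 PM = 5 h 16 min
Fri: 8:42 AM–3:05 PM = 6 h 23 min
Tue reg 9 h 46 min / OT 0 h 0 min; Wed reg 7 h 39 min / OT 0 h 0 min; Thu reg 5 h 16 min / OT 0 h 0 min; Fri reg 6 h 23 min / OT 0 h 0 min.
Totals: regular 29 h 4 min, overtime 0 h 0 min.

Regular 29.07 hours, overtime 0.00 hours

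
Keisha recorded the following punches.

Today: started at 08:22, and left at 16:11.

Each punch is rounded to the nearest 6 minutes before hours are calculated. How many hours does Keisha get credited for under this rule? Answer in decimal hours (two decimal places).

Today: in 08:22→08:24, out 16:11→16:12; 7 h 48 min

7.80 hours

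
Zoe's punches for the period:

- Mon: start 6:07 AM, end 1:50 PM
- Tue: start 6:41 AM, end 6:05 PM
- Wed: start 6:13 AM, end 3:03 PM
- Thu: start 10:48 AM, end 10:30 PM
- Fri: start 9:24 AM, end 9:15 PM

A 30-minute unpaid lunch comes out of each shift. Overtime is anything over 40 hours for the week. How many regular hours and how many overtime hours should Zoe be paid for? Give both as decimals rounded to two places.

Regular 40.00 hours, overtime 9.00 hours

Mon: 6:07 AM–1:50 PM = 7 h 43 min; less 30 min break → 7 h 13 min
Tue: 6:41 AM–6:05 PM = 11 h 24 min; less 30 min break → 10 h 54 min
Wed: 6:13 AM–3:03 PM = 8 h 50 min; less 30 min break → 8 h 20 min
Thu: 10:48 AM–10:30 PM = 11 h 42 min; less 30 min break → 11 h 12 min
Fri: 9:24 AM–9:15 PM = 11 h 51 min; less 30 min break → 11 h 21 min
Total worked: 49 h 0 min = 49.00 h.
Threshold 40 h → overtime 9 h 0 min, regular 40 h 0 min.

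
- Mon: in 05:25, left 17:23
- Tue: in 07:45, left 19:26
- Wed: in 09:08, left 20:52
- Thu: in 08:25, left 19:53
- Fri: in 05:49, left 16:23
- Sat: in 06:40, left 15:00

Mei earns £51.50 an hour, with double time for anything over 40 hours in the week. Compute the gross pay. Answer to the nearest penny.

£4712.25

Mon: 05:25–17:23 = 11 h 58 min
Tue: 07:45–19:26 = 11 h 41 min
Wed: 09:08–20:52 = 11 h 44 min
Thu: 08:25–19:53 = 11 h 28 min
Fri: 05:49–16:23 = 10 h 34 min
Sat: 06:40–15:00 = 8 h 20 min
Total worked: 65 h 45 min = 3945 min.
Regular 40 h 0 min = 2400 min at £51.50/h; overtime 25 h 45 min = 1545 min at £103.00/h.
Pay = (2400 × £51.50 + 1545 × £103.00) ÷ 60 = £4712.25.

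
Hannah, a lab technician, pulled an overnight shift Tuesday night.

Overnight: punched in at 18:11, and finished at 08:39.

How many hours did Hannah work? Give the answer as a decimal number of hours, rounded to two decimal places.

14.47 hours

Overnight: 18:11 → midnight = 5 h 49 min; midnight → 08:39 = 8 h 39 min; span 14 h 28 min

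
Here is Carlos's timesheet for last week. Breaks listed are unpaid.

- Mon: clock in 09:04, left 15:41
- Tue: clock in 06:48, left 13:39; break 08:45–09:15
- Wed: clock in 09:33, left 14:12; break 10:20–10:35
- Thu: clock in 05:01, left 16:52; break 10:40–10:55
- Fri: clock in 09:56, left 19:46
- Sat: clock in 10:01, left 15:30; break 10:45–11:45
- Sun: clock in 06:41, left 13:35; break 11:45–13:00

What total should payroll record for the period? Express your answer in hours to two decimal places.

48.93 hours

Mon: 09:04–15:41 = 6 h 37 min
Tue: 06:48–13:39 = 6 h 51 min; less 30 min break → 6 h 21 min
Wed: 09:33–14:12 = 4 h 39 min; less 15 min break → 4 h 24 min
Thu: 05:01–16:52 = 11 h 51 min; less 15 min break → 11 h 36 min
Fri: 09:56–19:46 = 9 h 50 min
Sat: 10:01–15:30 = 5 h 29 min; less 60 min break → 4 h 29 min
Sun: 06:41–13:35 = 6 h 54 min; less 75 min break → 5 h 39 min
Total: 6 h 37 min + 6 h 21 min + 4 h 24 min + 11 h 36 min + 9 h 50 min + 4 h 29 min + 5 h 39 min = 48 h 56 min.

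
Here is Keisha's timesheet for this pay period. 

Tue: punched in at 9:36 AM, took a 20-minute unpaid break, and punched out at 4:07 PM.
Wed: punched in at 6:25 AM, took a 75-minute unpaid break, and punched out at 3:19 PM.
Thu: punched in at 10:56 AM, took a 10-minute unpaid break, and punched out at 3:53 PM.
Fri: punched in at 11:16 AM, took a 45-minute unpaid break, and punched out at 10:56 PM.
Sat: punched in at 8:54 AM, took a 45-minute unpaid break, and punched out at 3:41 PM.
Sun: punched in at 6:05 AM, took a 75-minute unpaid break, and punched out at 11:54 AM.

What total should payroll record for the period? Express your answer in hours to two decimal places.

40.13 hours

Tue: 9:36 AM–4:07 PM = 6 h 31 min; less 20 min break → 6 h 11 min
Wed: 6:25 AM–3:19 PM = 8 h 54 min; less 75 min break → 7 h 39 min
Thu: 10:56 AM–3:53 PM = 4 h 57 min; less 10 min break → 4 h 47 min
Fri: 11:16 AM–10:56 PM = 11 h 40 min; less 45 min break → 10 h 55 min
Sat: 8:54 AM–3:41 PM = 6 h 47 min; less 45 min break → 6 h 2 min
Sun: 6:05 AM–11:54 AM = 5 h 49 min; less 75 min break → 4 h 34 min
Total: 6 h 11 min + 7 h 39 min + 4 h 47 min + 10 h 55 min + 6 h 2 min + 4 h 34 min = 40 h 8 min.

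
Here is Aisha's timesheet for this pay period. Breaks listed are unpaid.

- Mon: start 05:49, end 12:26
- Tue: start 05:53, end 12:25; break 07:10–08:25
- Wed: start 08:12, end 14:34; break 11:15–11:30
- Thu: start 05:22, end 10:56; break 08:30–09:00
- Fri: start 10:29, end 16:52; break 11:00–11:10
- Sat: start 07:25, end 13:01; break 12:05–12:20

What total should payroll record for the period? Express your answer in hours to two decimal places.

Mon: 05:49–12:26 = 6 h 37 min
Tue: 05:53–12:25 = 6 h 32 min; less 75 min break → 5 h 17 min
Wed: 08:12–14:34 = 6 h 22 min; less 15 min break → 6 h 7 min
Thu: 05:22–10:56 = 5 h 34 min; less 30 min break → 5 h 4 min
Fri: 10:29–16:52 = 6 h 23 min; less 10 min break → 6 h 13 min
Sat: 07:25–13:01 = 5 h 36 min; less 15 min break → 5 h 21 min
Total: 6 h 37 min + 5 h 17 min + 6 h 7 min + 5 h 4 min + 6 h 13 min + 5 h 21 min = 34 h 39 min.

34.65 hours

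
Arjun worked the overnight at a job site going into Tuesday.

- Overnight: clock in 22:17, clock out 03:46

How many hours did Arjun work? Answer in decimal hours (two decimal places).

5.48 hours

Overnight: 22:17 → midnight = 1 h 43 min; midnight → 03:46 = 3 h 46 min; span 5 h 29 min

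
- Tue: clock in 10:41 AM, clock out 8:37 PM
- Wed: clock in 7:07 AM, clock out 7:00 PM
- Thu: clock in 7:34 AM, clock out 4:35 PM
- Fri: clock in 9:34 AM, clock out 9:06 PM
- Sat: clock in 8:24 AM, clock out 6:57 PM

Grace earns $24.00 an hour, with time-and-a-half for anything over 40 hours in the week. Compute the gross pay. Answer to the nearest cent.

$1425.00

Tue: 10:41 AM–8:37 PM = 9 h 56 min
Wed: 7:07 AM–7:00 PM = 11 h 53 min
Thu: 7:34 AM–4:35 PM = 9 h 1 min
Fri: 9:34 AM–9:06 PM = 11 h 32 min
Sat: 8:24 AM–6:57 PM = 10 h 33 min
Total worked: 52 h 55 min = 3175 min.
Regular 40 h 0 min = 2400 min at $24.00/h; overtime 12 h 55 min = 775 min at $36.00/h.
Pay = (2400 × $24.00 + 775 × $36.00) ÷ 60 = $1425.00.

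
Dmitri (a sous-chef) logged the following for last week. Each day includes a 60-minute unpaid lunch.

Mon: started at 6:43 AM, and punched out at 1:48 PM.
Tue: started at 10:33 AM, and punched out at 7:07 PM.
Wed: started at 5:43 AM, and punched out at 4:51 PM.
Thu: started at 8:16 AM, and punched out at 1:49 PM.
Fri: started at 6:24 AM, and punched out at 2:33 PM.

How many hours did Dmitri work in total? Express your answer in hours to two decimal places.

35.48 hours

Mon: 6:43 AM–1:48 PM = 7 h 5 min; less 60 min break → 6 h 5 min
Tue: 10:33 AM–7:07 PM = 8 h 34 min; less 60 min break → 7 h 34 min
Wed: 5:43 AM–4:51 PM = 11 h 8 min; less 60 min break → 10 h 8 min
Thu: 8:16 AM–1:49 PM = 5 h 33 min; less 60 min break → 4 h 33 min
Fri: 6:24 AM–2:33 PM = 8 h 9 min; less 60 min break → 7 h 9 min
Total: 6 h 5 min + 7 h 34 min + 10 h 8 min + 4 h 33 min + 7 h 9 min = 35 h 29 min.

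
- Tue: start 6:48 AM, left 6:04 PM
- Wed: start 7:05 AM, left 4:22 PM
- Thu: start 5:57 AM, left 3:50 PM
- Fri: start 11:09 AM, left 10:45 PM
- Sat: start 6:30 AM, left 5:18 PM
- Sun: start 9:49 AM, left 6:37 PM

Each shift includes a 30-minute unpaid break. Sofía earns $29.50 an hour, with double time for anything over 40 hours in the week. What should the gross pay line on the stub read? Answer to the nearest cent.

Tue: 6:48 AM–6:04 PM = 11 h 16 min; less 30 min break → 10 h 46 min
Wed: 7:05 AM–4:22 PM = 9 h 17 min; less 30 min break → 8 h 47 min
Thu: 5:57 AM–3:50 PM = 9 h 53 min; less 30 min break → 9 h 23 min
Fri: 11:09 AM–10:45 PM = 11 h 36 min; less 30 min break → 11 h 6 min
Sat: 6:30 AM–5:18 PM = 10 h 48 min; less 30 min break → 10 h 18 min
Sun: 9:49 AM–6:37 PM = 8 h 48 min; less 30 min break → 8 h 18 min
Total worked: 58 h 38 min = 3518 min.
Regular 40 h 0 min = 2400 min at $29.50/h; overtime 18 h 38 min = 1118 min at $59.00/h.
Pay = (2400 × $29.50 + 1118 × $59.00) ÷ 60 = $2279.37.

$2279.37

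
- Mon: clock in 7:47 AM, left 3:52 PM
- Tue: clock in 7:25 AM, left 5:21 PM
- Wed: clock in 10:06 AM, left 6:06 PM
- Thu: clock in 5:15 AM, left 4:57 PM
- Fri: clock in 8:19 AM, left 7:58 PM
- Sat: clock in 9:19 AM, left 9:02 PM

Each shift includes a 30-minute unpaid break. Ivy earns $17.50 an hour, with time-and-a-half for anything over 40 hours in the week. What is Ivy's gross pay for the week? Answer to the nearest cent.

$1174.69

Mon: 7:47 AM–3:52 PM = 8 h 5 min; less 30 min break → 7 h 35 min
Tue: 7:25 AM–5:21 PM = 9 h 56 min; less 30 min break → 9 h 26 min
Wed: 10:06 AM–6:06 PM = 8 h 0 min; less 30 min break → 7 h 30 min
Thu: 5:15 AM–4:57 PM = 11 h 42 min; less 30 min break → 11 h 12 min
Fri: 8:19 AM–7:58 PM = 11 h 39 min; less 30 min break → 11 h 9 min
Sat: 9:19 AM–9:02 PM = 11 h 43 min; less 30 min break → 11 h 13 min
Total worked: 58 h 5 min = 3485 min.
Regular 40 h 0 min = 2400 min at $17.50/h; overtime 18 h 5 min = 1085 min at $26.25/h.
Pay = (2400 × $17.50 + 1085 × $26.25) ÷ 60 = $1174.69.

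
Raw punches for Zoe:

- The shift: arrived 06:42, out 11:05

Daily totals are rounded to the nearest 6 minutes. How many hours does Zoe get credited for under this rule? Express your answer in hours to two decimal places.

4.40 hours

The shift: 06:42–11:05 = 4 h 23 min → rounds to 4 h 24 min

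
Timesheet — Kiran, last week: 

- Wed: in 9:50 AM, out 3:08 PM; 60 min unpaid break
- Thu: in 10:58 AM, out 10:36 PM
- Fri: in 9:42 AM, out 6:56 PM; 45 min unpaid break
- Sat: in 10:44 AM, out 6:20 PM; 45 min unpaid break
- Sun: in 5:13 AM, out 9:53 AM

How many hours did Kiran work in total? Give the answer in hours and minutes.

35 h 56 min

Wed: 9:50 AM–3:08 PM = 5 h 18 min; less 60 min break → 4 h 18 min
Thu: 10:58 AM–10:36 PM = 11 h 38 min
Fri: 9:42 AM–6:56 PM = 9 h 14 min; less 45 min break → 8 h 29 min
Sat: 10:44 AM–6:20 PM = 7 h 36 min; less 45 min break → 6 h 51 min
Sun: 5:13 AM–9:53 AM = 4 h 40 min
Total: 4 h 18 min + 11 h 38 min + 8 h 29 min + 6 h 51 min + 4 h 40 min = 35 h 56 min.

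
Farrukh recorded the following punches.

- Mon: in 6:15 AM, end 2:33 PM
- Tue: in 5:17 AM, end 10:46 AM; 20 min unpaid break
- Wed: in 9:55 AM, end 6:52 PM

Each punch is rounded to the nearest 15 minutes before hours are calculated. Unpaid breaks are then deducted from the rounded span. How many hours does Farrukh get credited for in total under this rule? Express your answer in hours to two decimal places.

Mon: in 6:15 AM→6:15 AM, out 2:33 PM→2:30 PM; 8 h 15 min
Tue: in 5:17 AM→5:15 AM, out 10:46 AM→10:45 AM; 5 h 30 min − 20 min = 5 h 10 min
Wed: in 9:55 AM→10:00 AM, out 6:52 PM→6:45 PM; 8 h 45 min
Total credited: 22 h 10 min.

22.17 hours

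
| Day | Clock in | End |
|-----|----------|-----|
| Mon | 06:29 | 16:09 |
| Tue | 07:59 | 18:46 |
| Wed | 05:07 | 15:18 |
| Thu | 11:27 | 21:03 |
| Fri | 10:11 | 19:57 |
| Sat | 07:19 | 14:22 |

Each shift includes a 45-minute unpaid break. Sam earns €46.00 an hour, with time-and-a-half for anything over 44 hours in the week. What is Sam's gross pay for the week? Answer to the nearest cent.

€2613.95

Mon: 06:29–16:09 = 9 h 40 min; less 45 min break → 8 h 55 min
Tue: 07:59–18:46 = 10 h 47 min; less 45 min break → 10 h 2 min
Wed: 05:07–15:18 = 10 h 11 min; less 45 min break → 9 h 26 min
Thu: 11:27–21:03 = 9 h 36 min; less 45 min break → 8 h 51 min
Fri: 10:11–19:57 = 9 h 46 min; less 45 min break → 9 h 1 min
Sat: 07:19–14:22 = 7 h 3 min; less 45 min break → 6 h 18 min
Total worked: 52 h 33 min = 3153 min.
Regular 44 h 0 min = 2640 min at €46.00/h; overtime 8 h 33 min = 513 min at €69.00/h.
Pay = (2640 × €46.00 + 513 × €69.00) ÷ 60 = €2613.95.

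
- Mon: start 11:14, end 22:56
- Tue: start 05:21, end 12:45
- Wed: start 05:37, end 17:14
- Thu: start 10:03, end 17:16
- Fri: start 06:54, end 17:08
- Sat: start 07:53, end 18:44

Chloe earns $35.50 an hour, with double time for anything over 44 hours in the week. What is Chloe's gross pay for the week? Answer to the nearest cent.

$2628.18

Mon: 11:14–22:56 = 11 h 42 min
Tue: 05:21–12:45 = 7 h 24 min
Wed: 05:37–17:14 = 11 h 37 min
Thu: 10:03–17:16 = 7 h 13 min
Fri: 06:54–17:08 = 10 h 14 min
Sat: 07:53–18:44 = 10 h 51 min
Total worked: 59 h 1 min = 3541 min.
Regular 44 h 0 min = 2640 min at $35.50/h; overtime 15 h 1 min = 901 min at $71.00/h.
Pay = (2640 × $35.50 + 901 × $71.00) ÷ 60 = $2628.18.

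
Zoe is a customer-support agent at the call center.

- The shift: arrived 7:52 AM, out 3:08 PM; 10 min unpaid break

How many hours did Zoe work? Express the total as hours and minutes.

7 h 6 min

The shift: 7:52 AM–3:08 PM = 7 h 16 min; less 10 min break → 7 h 6 min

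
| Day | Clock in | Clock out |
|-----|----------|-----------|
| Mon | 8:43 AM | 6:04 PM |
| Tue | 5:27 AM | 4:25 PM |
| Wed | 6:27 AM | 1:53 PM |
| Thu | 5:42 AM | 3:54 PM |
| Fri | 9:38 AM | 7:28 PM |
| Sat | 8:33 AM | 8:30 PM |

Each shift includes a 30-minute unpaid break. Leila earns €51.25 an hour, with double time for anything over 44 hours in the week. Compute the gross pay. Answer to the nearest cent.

€3560.17

Mon: 8:43 AM–6:04 PM = 9 h 21 min; less 30 min break → 8 h 51 min
Tue: 5:27 AM–4:25 PM = 10 h 58 min; less 30 min break → 10 h 28 min
Wed: 6:27 AM–1:53 PM = 7 h 26 min; less 30 min break → 6 h 56 min
Thu: 5:42 AM–3:54 PM = 10 h 12 min; less 30 min break → 9 h 42 min
Fri: 9:38 AM–7:28 PM = 9 h 50 min; less 30 min break → 9 h 20 min
Sat: 8:33 AM–8:30 PM = 11 h 57 min; less 30 min break → 11 h 27 min
Total worked: 56 h 44 min = 3404 min.
Regular 44 h 0 min = 2640 min at €51.25/h; overtime 12 h 44 min = 764 min at €102.50/h.
Pay = (2640 × €51.25 + 764 × €102.50) ÷ 60 = €3560.17.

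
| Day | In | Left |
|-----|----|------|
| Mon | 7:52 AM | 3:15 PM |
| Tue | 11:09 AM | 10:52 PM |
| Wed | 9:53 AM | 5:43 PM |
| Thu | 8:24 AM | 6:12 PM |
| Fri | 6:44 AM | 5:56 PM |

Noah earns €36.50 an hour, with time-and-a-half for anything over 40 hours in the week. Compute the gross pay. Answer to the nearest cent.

€1894.35

Mon: 7:52 AM–3:15 PM = 7 h 23 min
Tue: 11:09 AM–10:52 PM = 11 h 43 min
Wed: 9:53 AM–5:43 PM = 7 h 50 min
Thu: 8:24 AM–6:12 PM = 9 h 48 min
Fri: 6:44 AM–5:56 PM = 11 h 12 min
Total worked: 47 h 56 min = 2876 min.
Regular 40 h 0 min = 2400 min at €36.50/h; overtime 7 h 56 min = 476 min at €54.75/h.
Pay = (2400 × €36.50 + 476 × €54.75) ÷ 60 = €1894.35.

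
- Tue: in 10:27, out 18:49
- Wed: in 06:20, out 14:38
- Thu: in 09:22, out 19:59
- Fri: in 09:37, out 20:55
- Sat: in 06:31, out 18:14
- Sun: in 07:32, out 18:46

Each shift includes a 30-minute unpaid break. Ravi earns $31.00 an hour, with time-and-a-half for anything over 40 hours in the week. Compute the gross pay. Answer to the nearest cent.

Tue: 10:27–18:49 = 8 h 22 min; less 30 min break → 7 h 52 min
Wed: 06:20–14:38 = 8 h 18 min; less 30 min break → 7 h 48 min
Thu: 09:22–19:59 = 10 h 37 min; less 30 min break → 10 h 7 min
Fri: 09:37–20:55 = 11 h 18 min; less 30 min break → 10 h 48 min
Sat: 06:31–18:14 = 11 h 43 min; less 30 min break → 11 h 13 min
Sun: 07:32–18:46 = 11 h 14 min; less 30 min break → 10 h 44 min
Total worked: 58 h 32 min = 3512 min.
Regular 40 h 0 min = 2400 min at $31.00/h; overtime 18 h 32 min = 1112 min at $46.50/h.
Pay = (2400 × $31.00 + 1112 × $46.50) ÷ 60 = $2101.80.

$2101.80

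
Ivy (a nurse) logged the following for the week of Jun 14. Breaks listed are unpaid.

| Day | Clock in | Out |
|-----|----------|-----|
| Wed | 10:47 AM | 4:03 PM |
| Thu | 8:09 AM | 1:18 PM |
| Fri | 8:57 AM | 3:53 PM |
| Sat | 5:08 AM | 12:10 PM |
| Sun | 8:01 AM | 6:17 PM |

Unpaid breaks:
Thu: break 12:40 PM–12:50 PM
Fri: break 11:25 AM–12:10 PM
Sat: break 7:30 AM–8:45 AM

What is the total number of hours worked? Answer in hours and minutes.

32 h 29 min

Wed: 10:47 AM–4:03 PM = 5 h 16 min
Thu: 8:09 AM–1:18 PM = 5 h 9 min; less 10 min break → 4 h 59 min
Fri: 8:57 AM–3:53 PM = 6 h 56 min; less 45 min break → 6 h 11 min
Sat: 5:08 AM–12:10 PM = 7 h 2 min; less 75 min break → 5 h 47 min
Sun: 8:01 AM–6:17 PM = 10 h 16 min
Total: 5 h 16 min + 4 h 59 min + 6 h 11 min + 5 h 47 min + 10 h 16 min = 32 h 29 min.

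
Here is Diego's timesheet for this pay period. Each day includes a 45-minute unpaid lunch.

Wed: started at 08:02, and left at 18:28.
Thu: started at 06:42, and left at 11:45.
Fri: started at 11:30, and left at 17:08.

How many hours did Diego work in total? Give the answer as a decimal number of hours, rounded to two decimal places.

Wed: 08:02–18:28 = 10 h 26 min; less 45 min break → 9 h 41 min
Thu: 06:42–11:45 = 5 h 3 min; less 45 min break → 4 h 18 min
Fri: 11:30–17:08 = 5 h 38 min; less 45 min break → 4 h 53 min
Total: 9 h 41 min + 4 h 18 min + 4 h 53 min = 18 h 52 min.

18.87 hours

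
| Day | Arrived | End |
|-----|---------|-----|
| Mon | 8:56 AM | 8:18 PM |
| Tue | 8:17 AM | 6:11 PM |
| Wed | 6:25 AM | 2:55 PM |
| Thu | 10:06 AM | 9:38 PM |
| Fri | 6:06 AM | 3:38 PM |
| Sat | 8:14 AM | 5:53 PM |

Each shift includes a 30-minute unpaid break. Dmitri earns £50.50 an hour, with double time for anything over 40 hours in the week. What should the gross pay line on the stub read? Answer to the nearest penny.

£3785.82

Mon: 8:56 AM–8:18 PM = 11 h 22 min; less 30 min break → 10 h 52 min
Tue: 8:17 AM–6:11 PM = 9 h 54 min; less 30 min break → 9 h 24 min
Wed: 6:25 AM–2:55 PM = 8 h 30 min; less 30 min break → 8 h 0 min
Thu: 10:06 AM–9:38 PM = 11 h 32 min; less 30 min break → 11 h 2 min
Fri: 6:06 AM–3:38 PM = 9 h 32 min; less 30 min break → 9 h 2 min
Sat: 8:14 AM–5:53 PM = 9 h 39 min; less 30 min break → 9 h 9 min
Total worked: 57 h 29 min = 3449 min.
Regular 40 h 0 min = 2400 min at £50.50/h; overtime 17 h 29 min = 1049 min at £101.00/h.
Pay = (2400 × £50.50 + 1049 × £101.00) ÷ 60 = £3785.82.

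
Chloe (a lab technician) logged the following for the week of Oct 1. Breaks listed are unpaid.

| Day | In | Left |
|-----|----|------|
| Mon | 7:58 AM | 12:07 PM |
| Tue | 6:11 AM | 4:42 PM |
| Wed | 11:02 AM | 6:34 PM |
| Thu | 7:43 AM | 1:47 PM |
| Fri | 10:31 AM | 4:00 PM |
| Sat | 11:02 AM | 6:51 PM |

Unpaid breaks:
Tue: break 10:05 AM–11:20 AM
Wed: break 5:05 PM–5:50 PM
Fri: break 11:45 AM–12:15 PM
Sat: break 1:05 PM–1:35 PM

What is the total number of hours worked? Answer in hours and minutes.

38 h 34 min

Mon: 7:58 AM–12:07 PM = 4 h 9 min
Tue: 6:11 AM–4:42 PM = 10 h 31 min; less 75 min break → 9 h 16 min
Wed: 11:02 AM–6:34 PM = 7 h 32 min; less 45 min break → 6 h 47 min
Thu: 7:43 AM–1:47 PM = 6 h 4 min
Fri: 10:31 AM–4:00 PM = 5 h 29 min; less 30 min break → 4 h 59 min
Sat: 11:02 AM–6:51 PM = 7 h 49 min; less 30 min break → 7 h 19 min
Total: 4 h 9 min + 9 h 16 min + 6 h 47 min + 6 h 4 min + 4 h 59 min + 7 h 19 min = 38 h 34 min.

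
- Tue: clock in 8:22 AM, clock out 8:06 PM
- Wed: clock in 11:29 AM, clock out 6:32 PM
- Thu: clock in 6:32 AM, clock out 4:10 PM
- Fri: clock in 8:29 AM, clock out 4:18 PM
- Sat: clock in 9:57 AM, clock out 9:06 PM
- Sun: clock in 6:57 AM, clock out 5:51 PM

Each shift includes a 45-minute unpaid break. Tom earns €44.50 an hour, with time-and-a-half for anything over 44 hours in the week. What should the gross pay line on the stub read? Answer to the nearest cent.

Tue: 8:22 AM–8:06 PM = 11 h 44 min; less 45 min break → 10 h 59 min
Wed: 11:29 AM–6:32 PM = 7 h 3 min; less 45 min break → 6 h 18 min
Thu: 6:32 AM–4:10 PM = 9 h 38 min; less 45 min break → 8 h 53 min
Fri: 8:29 AM–4:18 PM = 7 h 49 min; less 45 min break → 7 h 4 min
Sat: 9:57 AM–9:06 PM = 11 h 9 min; less 45 min break → 10 h 24 min
Sun: 6:57 AM–5:51 PM = 10 h 54 min; less 45 min break → 10 h 9 min
Total worked: 53 h 47 min = 3227 min.
Regular 44 h 0 min = 2640 min at €44.50/h; overtime 9 h 47 min = 587 min at €66.75/h.
Pay = (2640 × €44.50 + 587 × €66.75) ÷ 60 = €2611.04.

€2611.04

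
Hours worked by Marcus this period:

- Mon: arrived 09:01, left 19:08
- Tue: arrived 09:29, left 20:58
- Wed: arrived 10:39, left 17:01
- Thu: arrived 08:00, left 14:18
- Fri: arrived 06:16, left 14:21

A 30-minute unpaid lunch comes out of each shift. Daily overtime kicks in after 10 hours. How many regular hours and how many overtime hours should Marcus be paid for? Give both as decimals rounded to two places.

Mon: 09:01–19:08 = 10 h 7 min; less 30 min break → 9 h 37 min
Tue: 09:29–20:58 = 11 h 29 min; less 30 min break → 10 h 59 min
Wed: 10:39–17:01 = 6 h 22 min; less 30 min break → 5 h 52 min
Thu: 08:00–14:18 = 6 h 18 min; less 30 min break → 5 h 48 min
Fri: 06:16–14:21 = 8 h 5 min; less 30 min break → 7 h 35 min
Mon reg 9 h 37 min / OT 0 h 0 min; Tue reg 10 h 0 min / OT 0 h 59 min; Wed reg 5 h 52 min / OT 0 h 0 min; Thu reg 5 h 48 min / OT 0 h 0 min; Fri reg 7 h 35 min / OT 0 h 0 min.
Totals: regular 38 h 52 min, overtime 0 h 59 min.

Regular 38.87 hours, overtime 0.98 hours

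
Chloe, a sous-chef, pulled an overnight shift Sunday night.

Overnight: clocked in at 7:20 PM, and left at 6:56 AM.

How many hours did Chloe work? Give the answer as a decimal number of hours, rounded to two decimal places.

11.60 hours

Overnight: 7:20 PM → midnight = 4 h 40 min; midnight → 6:56 AM = 6 h 56 min; span 11 h 36 min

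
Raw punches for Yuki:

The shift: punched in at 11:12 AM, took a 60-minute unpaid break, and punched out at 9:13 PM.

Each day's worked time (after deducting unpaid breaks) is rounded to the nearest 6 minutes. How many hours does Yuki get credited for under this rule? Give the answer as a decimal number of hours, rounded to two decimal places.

9.00 hours

The shift: 11:12 AM–9:13 PM = 10 h 1 min − 60 min = 9 h 1 min → rounds to 9 h 0 min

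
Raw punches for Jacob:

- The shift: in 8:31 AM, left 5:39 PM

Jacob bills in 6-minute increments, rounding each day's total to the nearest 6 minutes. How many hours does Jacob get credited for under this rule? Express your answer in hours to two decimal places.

The shift: 8:31 AM–5:39 PM = 9 h 8 min → rounds to 9 h 6 min

9.10 hours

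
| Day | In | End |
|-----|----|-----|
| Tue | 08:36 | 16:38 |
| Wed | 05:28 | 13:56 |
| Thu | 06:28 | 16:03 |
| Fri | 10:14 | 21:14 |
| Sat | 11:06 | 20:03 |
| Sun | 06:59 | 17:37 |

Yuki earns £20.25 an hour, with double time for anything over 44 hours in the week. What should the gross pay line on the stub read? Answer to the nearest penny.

£1404.00

Tue: 08:36–16:38 = 8 h 2 min
Wed: 05:28–13:56 = 8 h 28 min
Thu: 06:28–16:03 = 9 h 35 min
Fri: 10:14–21:14 = 11 h 0 min
Sat: 11:06–20:03 = 8 h 57 min
Sun: 06:59–17:37 = 10 h 38 min
Total worked: 56 h 40 min = 3400 min.
Regular 44 h 0 min = 2640 min at £20.25/h; overtime 12 h 40 min = 760 min at £40.50/h.
Pay = (2640 × £20.25 + 760 × £40.50) ÷ 60 = £1404.00.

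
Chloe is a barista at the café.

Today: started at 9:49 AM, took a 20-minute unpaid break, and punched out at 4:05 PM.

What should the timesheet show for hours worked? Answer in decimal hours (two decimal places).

Today: 9:49 AM–4:05 PM = 6 h 16 min; less 20 min break → 5 h 56 min

5.93 hours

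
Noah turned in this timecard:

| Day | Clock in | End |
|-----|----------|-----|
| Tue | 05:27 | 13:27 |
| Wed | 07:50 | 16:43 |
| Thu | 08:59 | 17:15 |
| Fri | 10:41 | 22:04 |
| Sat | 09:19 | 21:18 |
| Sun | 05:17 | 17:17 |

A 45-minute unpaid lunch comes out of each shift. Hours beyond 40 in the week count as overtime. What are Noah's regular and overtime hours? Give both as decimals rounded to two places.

Regular 40.00 hours, overtime 16.02 hours

Tue: 05:27–13:27 = 8 h 0 min; less 45 min break → 7 h 15 min
Wed: 07:50–16:43 = 8 h 53 min; less 45 min break → 8 h 8 min
Thu: 08:59–17:15 = 8 h 16 min; less 45 min break → 7 h 31 min
Fri: 10:41–22:04 = 11 h 23 min; less 45 min break → 10 h 38 min
Sat: 09:19–21:18 = 11 h 59 min; less 45 min break → 11 h 14 min
Sun: 05:17–17:17 = 12 h 0 min; less 45 min break → 11 h 15 min
Total worked: 56 h 1 min = 56.02 h.
Threshold 40 h → overtime 16 h 1 min, regular 40 h 0 min.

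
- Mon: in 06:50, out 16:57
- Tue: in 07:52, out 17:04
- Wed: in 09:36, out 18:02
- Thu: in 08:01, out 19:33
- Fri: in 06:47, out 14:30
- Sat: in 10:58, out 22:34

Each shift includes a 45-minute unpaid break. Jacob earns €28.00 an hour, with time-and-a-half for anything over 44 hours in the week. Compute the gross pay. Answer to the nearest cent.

Mon: 06:50–16:57 = 10 h 7 min; less 45 min break → 9 h 22 min
Tue: 07:52–17:04 = 9 h 12 min; less 45 min break → 8 h 27 min
Wed: 09:36–18:02 = 8 h 26 min; less 45 min break → 7 h 41 min
Thu: 08:01–19:33 = 11 h 32 min; less 45 min break → 10 h 47 min
Fri: 06:47–14:30 = 7 h 43 min; less 45 min break → 6 h 58 min
Sat: 10:58–22:34 = 11 h 36 min; less 45 min break → 10 h 51 min
Total worked: 54 h 6 min = 3246 min.
Regular 44 h 0 min = 2640 min at €28.00/h; overtime 10 h 6 min = 606 min at €42.00/h.
Pay = (2640 × €28.00 + 606 × €42.00) ÷ 60 = €1656.20.

€1656.20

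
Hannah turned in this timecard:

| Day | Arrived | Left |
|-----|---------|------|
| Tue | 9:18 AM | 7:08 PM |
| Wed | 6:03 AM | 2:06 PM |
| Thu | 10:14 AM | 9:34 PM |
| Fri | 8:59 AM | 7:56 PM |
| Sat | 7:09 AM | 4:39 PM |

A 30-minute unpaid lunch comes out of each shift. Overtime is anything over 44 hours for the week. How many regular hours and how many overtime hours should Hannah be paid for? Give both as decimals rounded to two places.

Tue: 9:18 AM–7:08 PM = 9 h 50 min; less 30 min break → 9 h 20 min
Wed: 6:03 AM–2:06 PM = 8 h 3 min; less 30 min break → 7 h 33 min
Thu: 10:14 AM–9:34 PM = 11 h 20 min; less 30 min break → 10 h 50 min
Fri: 8:59 AM–7:56 PM = 10 h 57 min; less 30 min break → 10 h 27 min
Sat: 7:09 AM–4:39 PM = 9 h 30 min; less 30 min break → 9 h 0 min
Total worked: 47 h 10 min = 47.17 h.
Threshold 44 h → overtime 3 h 10 min, regular 44 h 0 min.

Regular 44.00 hours, overtime 3.17 hours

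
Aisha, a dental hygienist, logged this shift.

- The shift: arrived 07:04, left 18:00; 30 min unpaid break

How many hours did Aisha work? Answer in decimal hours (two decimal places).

The shift: 07:04–18:00 = 10 h 56 min; less 30 min break → 10 h 26 min

10.43 hours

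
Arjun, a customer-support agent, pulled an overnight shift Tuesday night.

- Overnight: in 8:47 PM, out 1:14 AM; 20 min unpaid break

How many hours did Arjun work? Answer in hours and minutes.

4 h 7 min

Overnight: 8:47 PM → midnight = 3 h 13 min; midnight → 1:14 AM = 1 h 14 min; span 4 h 27 min; less 20 min break → 4 h 7 min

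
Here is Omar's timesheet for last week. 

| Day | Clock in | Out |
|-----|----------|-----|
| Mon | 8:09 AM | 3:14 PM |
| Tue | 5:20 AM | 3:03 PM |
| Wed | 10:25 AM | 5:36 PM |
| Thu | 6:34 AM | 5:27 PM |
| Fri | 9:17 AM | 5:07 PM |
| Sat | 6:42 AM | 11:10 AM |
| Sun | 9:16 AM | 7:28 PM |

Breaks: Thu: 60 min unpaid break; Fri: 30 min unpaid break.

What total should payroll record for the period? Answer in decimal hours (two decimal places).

55.87 hours

Mon: 8:09 AM–3:14 PM = 7 h 5 min
Tue: 5:20 AM–3:03 PM = 9 h 43 min
Wed: 10:25 AM–5:36 PM = 7 h 11 min
Thu: 6:34 AM–5:27 PM = 10 h 53 min; less 60 min break → 9 h 53 min
Fri: 9:17 AM–5:07 PM = 7 h 50 min; less 30 min break → 7 h 20 min
Sat: 6:42 AM–11:10 AM = 4 h 28 min
Sun: 9:16 AM–7:28 PM = 10 h 12 min
Total: 7 h 5 min + 9 h 43 min + 7 h 11 min + 9 h 53 min + 7 h 20 min + 4 h 28 min + 10 h 12 min = 55 h 52 min.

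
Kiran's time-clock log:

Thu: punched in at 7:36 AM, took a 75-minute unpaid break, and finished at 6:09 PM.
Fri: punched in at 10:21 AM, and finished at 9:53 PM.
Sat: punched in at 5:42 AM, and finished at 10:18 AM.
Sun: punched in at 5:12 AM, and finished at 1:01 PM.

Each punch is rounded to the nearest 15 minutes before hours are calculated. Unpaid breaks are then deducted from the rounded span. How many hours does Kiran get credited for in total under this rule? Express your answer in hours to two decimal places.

33.50 hours

Thu: in 7:36 AM→7:30 AM, out 6:09 PM→6:15 PM; 10 h 45 min − 75 min = 9 h 30 min
Fri: in 10:21 AM→10:15 AM, out 9:53 PM→10:00 PM; 11 h 45 min
Sat: in 5:42 AM→5:45 AM, out 10:18 AM→10:15 AM; 4 h 30 min
Sun: in 5:12 AM→5:15 AM, out 1:01 PM→1:00 PM; 7 h 45 min
Total credited: 33 h 30 min.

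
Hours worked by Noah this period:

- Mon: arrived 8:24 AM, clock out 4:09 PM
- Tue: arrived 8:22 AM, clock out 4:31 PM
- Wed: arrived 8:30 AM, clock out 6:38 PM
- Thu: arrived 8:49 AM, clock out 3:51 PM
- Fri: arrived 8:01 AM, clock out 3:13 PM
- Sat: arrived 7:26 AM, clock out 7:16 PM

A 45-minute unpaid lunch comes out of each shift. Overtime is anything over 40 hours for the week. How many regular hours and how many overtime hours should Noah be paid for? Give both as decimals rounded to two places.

Regular 40.00 hours, overtime 7.60 hours

Mon: 8:24 AM–4:09 PM = 7 h 45 min; less 45 min break → 7 h 0 min
Tue: 8:22 AM–4:31 PM = 8 h 9 min; less 45 min break → 7 h 24 min
Wed: 8:30 AM–6:38 PM = 10 h 8 min; less 45 min break → 9 h 23 min
Thu: 8:49 AM–3:51 PM = 7 h 2 min; less 45 min break → 6 h 17 min
Fri: 8:01 AM–3:13 PM = 7 h 12 min; less 45 min break → 6 h 27 min
Sat: 7:26 AM–7:16 PM = 11 h 50 min; less 45 min break → 11 h 5 min
Total worked: 47 h 36 min = 47.60 h.
Threshold 40 h → overtime 7 h 36 min, regular 40 h 0 min.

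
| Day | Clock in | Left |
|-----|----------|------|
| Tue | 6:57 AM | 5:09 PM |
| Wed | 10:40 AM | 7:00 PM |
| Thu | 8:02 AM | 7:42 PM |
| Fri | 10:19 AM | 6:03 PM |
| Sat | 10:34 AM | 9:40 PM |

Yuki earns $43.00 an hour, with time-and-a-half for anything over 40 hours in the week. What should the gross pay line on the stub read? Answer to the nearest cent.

$2302.65

Tue: 6:57 AM–5:09 PM = 10 h 12 min
Wed: 10:40 AM–7:00 PM = 8 h 20 min
Thu: 8:02 AM–7:42 PM = 11 h 40 min
Fri: 10:19 AM–6:03 PM = 7 h 44 min
Sat: 10:34 AM–9:40 PM = 11 h 6 min
Total worked: 49 h 2 min = 2942 min.
Regular 40 h 0 min = 2400 min at $43.00/h; overtime 9 h 2 min = 542 min at $64.50/h.
Pay = (2400 × $43.00 + 542 × $64.50) ÷ 60 = $2302.65.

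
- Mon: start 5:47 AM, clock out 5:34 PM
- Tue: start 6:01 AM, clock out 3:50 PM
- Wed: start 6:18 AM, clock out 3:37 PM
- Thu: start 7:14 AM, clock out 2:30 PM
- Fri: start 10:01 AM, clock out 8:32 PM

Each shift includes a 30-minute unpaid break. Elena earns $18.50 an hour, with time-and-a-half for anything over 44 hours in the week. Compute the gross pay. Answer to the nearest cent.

Mon: 5:47 AM–5:34 PM = 11 h 47 min; less 30 min break → 11 h 17 min
Tue: 6:01 AM–3:50 PM = 9 h 49 min; less 30 min break → 9 h 19 min
Wed: 6:18 AM–3:37 PM = 9 h 19 min; less 30 min break → 8 h 49 min
Thu: 7:14 AM–2:30 PM = 7 h 16 min; less 30 min break → 6 h 46 min
Fri: 10:01 AM–8:32 PM = 10 h 31 min; less 30 min break → 10 h 1 min
Total worked: 46 h 12 min = 2772 min.
Regular 44 h 0 min = 2640 min at $18.50/h; overtime 2 h 12 min = 132 min at $27.75/h.
Pay = (2640 × $18.50 + 132 × $27.75) ÷ 60 = $875.05.

$875.05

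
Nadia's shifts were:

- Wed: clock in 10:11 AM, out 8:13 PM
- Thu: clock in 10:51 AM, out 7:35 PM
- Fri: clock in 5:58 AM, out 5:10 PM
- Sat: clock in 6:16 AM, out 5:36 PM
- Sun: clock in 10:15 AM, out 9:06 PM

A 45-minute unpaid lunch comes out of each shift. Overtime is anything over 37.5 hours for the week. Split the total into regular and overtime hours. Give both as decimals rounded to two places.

Wed: 10:11 AM–8:13 PM = 10 h 2 min; less 45 min break → 9 h 17 min
Thu: 10:51 AM–7:35 PM = 8 h 44 min; less 45 min break → 7 h 59 min
Fri: 5:58 AM–5:10 PM = 11 h 12 min; less 45 min break → 10 h 27 min
Sat: 6:16 AM–5:36 PM = 11 h 20 min; less 45 min break → 10 h 35 min
Sun: 10:15 AM–9:06 PM = 10 h 51 min; less 45 min break → 10 h 6 min
Total worked: 48 h 24 min = 48.40 h.
Threshold 37.5 h → overtime 10 h 54 min, regular 37 h 30 min.

Regular 37.50 hours, overtime 10.90 hours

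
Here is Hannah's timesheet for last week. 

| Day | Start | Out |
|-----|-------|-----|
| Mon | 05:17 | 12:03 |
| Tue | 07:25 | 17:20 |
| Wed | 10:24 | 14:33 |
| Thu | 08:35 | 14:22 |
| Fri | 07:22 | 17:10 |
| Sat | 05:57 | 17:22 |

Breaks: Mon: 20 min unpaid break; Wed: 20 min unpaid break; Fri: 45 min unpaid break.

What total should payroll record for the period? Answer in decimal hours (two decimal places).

Mon: 05:17–12:03 = 6 h 46 min; less 20 min break → 6 h 26 min
Tue: 07:25–17:20 = 9 h 55 min
Wed: 10:24–14:33 = 4 h 9 min; less 20 min break → 3 h 49 min
Thu: 08:35–14:22 = 5 h 47 min
Fri: 07:22–17:10 = 9 h 48 min; less 45 min break → 9 h 3 min
Sat: 05:57–17:22 = 11 h 25 min
Total: 6 h 26 min + 9 h 55 min + 3 h 49 min + 5 h 47 min + 9 h 3 min + 11 h 25 min = 46 h 25 min.

46.42 hours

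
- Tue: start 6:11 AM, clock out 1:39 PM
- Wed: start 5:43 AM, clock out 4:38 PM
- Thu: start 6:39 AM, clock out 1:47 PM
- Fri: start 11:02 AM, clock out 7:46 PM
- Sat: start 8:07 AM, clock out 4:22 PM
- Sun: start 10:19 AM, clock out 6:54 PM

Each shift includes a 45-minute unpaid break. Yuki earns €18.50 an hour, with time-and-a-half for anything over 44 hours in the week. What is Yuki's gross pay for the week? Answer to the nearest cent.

€885.69

Tue: 6:11 AM–1:39 PM = 7 h 28 min; less 45 min break → 6 h 43 min
Wed: 5:43 AM–4:38 PM = 10 h 55 min; less 45 min break → 10 h 10 min
Thu: 6:39 AM–1:47 PM = 7 h 8 min; less 45 min break → 6 h 23 min
Fri: 11:02 AM–7:46 PM = 8 h 44 min; less 45 min break → 7 h 59 min
Sat: 8:07 AM–4:22 PM = 8 h 15 min; less 45 min break → 7 h 30 min
Sun: 10:19 AM–6:54 PM = 8 h 35 min; less 45 min break → 7 h 50 min
Total worked: 46 h 35 min = 2795 min.
Regular 44 h 0 min = 2640 min at €18.50/h; overtime 2 h 35 min = 155 min at €27.75/h.
Pay = (2640 × €18.50 + 155 × €27.75) ÷ 60 = €885.69.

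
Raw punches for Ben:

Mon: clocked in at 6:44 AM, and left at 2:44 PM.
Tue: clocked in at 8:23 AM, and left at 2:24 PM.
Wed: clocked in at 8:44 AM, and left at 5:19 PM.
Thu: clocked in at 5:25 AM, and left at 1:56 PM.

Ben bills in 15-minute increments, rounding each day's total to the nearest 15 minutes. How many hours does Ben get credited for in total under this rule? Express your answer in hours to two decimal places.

31.00 hours

Mon: 6:44 AM–2:44 PM = 8 h 0 min → rounds to 8 h 0 min
Tue: 8:23 AM–2:24 PM = 6 h 1 min → rounds to 6 h 0 min
Wed: 8:44 AM–5:19 PM = 8 h 35 min → rounds to 8 h 30 min
Thu: 5:25 AM–1:56 PM = 8 h 31 min → rounds to 8 h 30 min
Total credited: 31 h 0 min.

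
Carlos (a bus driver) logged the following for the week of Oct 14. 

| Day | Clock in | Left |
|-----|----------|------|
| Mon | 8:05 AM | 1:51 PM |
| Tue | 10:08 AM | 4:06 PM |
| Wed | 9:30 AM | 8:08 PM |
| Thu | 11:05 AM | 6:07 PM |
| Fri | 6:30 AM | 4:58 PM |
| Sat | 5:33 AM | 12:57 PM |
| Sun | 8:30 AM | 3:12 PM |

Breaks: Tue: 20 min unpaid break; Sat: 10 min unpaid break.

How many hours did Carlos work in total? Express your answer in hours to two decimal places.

53.47 hours

Mon: 8:05 AM–1:51 PM = 5 h 46 min
Tue: 10:08 AM–4:06 PM = 5 h 58 min; less 20 min break → 5 h 38 min
Wed: 9:30 AM–8:08 PM = 10 h 38 min
Thu: 11:05 AM–6:07 PM = 7 h 2 min
Fri: 6:30 AM–4:58 PM = 10 h 28 min
Sat: 5:33 AM–12:57 PM = 7 h 24 min; less 10 min break → 7 h 14 min
Sun: 8:30 AM–3:12 PM = 6 h 42 min
Total: 5 h 46 min + 5 h 38 min + 10 h 38 min + 7 h 2 min + 10 h 28 min + 7 h 14 min + 6 h 42 min = 53 h 28 min.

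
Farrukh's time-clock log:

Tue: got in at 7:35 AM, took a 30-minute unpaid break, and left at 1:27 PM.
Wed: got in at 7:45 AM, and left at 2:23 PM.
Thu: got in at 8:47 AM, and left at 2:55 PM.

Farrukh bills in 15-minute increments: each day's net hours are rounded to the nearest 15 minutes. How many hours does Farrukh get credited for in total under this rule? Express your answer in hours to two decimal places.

Tue: 7:35 AM–1:27 PM = 5 h 52 min − 30 min = 5 h 22 min → rounds to 5 h 15 min
Wed: 7:45 AM–2:23 PM = 6 h 38 min → rounds to 6 h 45 min
Thu: 8:47 AM–2:55 PM = 6 h 8 min → rounds to 6 h 15 min
Total credited: 18 h 15 min.

18.25 hours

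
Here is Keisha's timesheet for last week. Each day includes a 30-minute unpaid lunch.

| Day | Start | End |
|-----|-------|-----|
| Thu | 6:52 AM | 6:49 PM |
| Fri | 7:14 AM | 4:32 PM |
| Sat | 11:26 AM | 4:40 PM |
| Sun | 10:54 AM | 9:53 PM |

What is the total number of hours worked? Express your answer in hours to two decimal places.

35.47 hours

Thu: 6:52 AM–6:49 PM = 11 h 57 min; less 30 min break → 11 h 27 min
Fri: 7:14 AM–4:32 PM = 9 h 18 min; less 30 min break → 8 h 48 min
Sat: 11:26 AM–4:40 PM = 5 h 14 min; less 30 min break → 4 h 44 min
Sun: 10:54 AM–9:53 PM = 10 h 59 min; less 30 min break → 10 h 29 min
Total: 11 h 27 min + 8 h 48 min + 4 h 44 min + 10 h 29 min = 35 h 28 min.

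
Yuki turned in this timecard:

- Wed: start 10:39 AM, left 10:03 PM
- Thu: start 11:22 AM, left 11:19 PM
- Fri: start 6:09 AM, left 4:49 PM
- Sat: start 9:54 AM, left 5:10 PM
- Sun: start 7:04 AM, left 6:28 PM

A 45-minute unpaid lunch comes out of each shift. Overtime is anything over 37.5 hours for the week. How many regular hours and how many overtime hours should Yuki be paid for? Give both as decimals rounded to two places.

Regular 37.50 hours, overtime 11.43 hours

Wed: 10:39 AM–10:03 PM = 11 h 24 min; less 45 min break → 10 h 39 min
Thu: 11:22 AM–11:19 PM = 11 h 57 min; less 45 min break → 11 h 12 min
Fri: 6:09 AM–4:49 PM = 10 h 40 min; less 45 min break → 9 h 55 min
Sat: 9:54 AM–5:10 PM = 7 h 16 min; less 45 min break → 6 h 31 min
Sun: 7:04 AM–6:28 PM = 11 h 24 min; less 45 min break → 10 h 39 min
Total worked: 48 h 56 min = 48.93 h.
Threshold 37.5 h → overtime 11 h 26 min, regular 37 h 30 min.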